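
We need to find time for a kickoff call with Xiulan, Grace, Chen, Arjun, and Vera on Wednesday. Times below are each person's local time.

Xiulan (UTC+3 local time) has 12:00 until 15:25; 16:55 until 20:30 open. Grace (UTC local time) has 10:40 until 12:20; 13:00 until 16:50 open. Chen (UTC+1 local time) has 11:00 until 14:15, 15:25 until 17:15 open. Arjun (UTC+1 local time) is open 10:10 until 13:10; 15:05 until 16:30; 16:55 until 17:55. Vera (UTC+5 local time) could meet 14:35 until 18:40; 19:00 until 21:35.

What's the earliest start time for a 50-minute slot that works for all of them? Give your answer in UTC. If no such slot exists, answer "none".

Xiulan in UTC: 09:00-12:25, 13:55-17:30 (subtract 3h to convert from UTC+3).
Grace in UTC: 10:40-12:20, 13:00-16:50.
Chen in UTC: 10:00-13:15, 14:25-16:15 (subtract 1h to convert from UTC+1).
Arjun in UTC: 09:10-12:10, 14:05-15:30, 15:55-16:55 (subtract 1h to convert from UTC+1).
Vera in UTC: 09:35-13:40, 14:00-16:35 (subtract 5h to convert from UTC+5).
Xiulan ∩ Grace: 10:40-12:20, 13:55-16:50.
Xiulan ∩ Grace ∩ Chen: 10:40-12:20, 14:25-16:15.
Xiulan ∩ Grace ∩ Chen ∩ Arjun: 10:40-12:10, 14:25-15:30, 15:55-16:15.
Xiulan ∩ Grace ∩ Chen ∩ Arjun ∩ Vera: 10:40-12:10, 14:25-15:30, 15:55-16:15.
So the common availability across everyone is 10:40-12:10, 14:25-15:30, 15:55-16:15.
The first common window of at least 50 minutes is 10:40-12:10, so the earliest start is 10:40.

10:40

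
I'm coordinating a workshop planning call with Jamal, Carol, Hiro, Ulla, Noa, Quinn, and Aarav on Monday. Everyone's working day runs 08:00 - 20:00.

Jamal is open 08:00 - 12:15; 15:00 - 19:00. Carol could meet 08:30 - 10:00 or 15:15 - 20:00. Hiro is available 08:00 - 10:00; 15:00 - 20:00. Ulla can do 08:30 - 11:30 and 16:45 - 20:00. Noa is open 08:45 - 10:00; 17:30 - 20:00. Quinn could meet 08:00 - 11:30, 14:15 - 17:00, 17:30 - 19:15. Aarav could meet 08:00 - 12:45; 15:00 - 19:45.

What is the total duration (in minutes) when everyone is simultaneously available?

165

Jamal ∩ Carol: 08:30-10:00, 15:15-19:00.
Jamal ∩ Carol ∩ Hiro: 08:30-10:00, 15:15-19:00.
Jamal ∩ Carol ∩ Hiro ∩ Ulla: 08:30-10:00, 16:45-19:00.
Jamal ∩ Carol ∩ Hiro ∩ Ulla ∩ Noa: 08:45-10:00, 17:30-19:00.
Jamal ∩ Carol ∩ Hiro ∩ Ulla ∩ Noa ∩ Quinn: 08:45-10:00, 17:30-19:00.
Jamal ∩ Carol ∩ Hiro ∩ Ulla ∩ Noa ∩ Quinn ∩ Aarav: 08:45-10:00, 17:30-19:00.
Summing the common windows: 75 + 90 = 165 minutes.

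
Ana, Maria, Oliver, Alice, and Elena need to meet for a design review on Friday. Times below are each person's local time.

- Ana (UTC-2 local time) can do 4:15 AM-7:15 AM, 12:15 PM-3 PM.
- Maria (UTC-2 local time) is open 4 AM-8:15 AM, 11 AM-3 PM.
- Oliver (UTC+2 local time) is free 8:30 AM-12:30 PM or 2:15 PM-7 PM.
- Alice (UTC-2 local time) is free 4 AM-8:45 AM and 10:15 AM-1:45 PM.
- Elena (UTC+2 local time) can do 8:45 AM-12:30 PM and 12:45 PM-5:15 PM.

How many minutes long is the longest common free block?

Ana in UTC: 06:15-09:15, 14:15-17:00 (add 2h to convert from UTC-2).
Maria in UTC: 06:00-10:15, 13:00-17:00 (add 2h to convert from UTC-2).
Oliver in UTC: 06:30-10:30, 12:15-17:00 (subtract 2h to convert from UTC+2).
Alice in UTC: 06:00-10:45, 12:15-15:45 (add 2h to convert from UTC-2).
Elena in UTC: 06:45-10:30, 10:45-15:15 (subtract 2h to convert from UTC+2).
Ana ∩ Maria: 06:15-09:15, 14:15-17:00.
Ana ∩ Maria ∩ Oliver: 06:30-09:15, 14:15-17:00.
Ana ∩ Maria ∩ Oliver ∩ Alice: 06:30-09:15, 14:15-15:45.
Ana ∩ Maria ∩ Oliver ∩ Alice ∩ Elena: 06:45-09:15, 14:15-15:15.
The longest is 06:45-09:15 at 150 minutes.

150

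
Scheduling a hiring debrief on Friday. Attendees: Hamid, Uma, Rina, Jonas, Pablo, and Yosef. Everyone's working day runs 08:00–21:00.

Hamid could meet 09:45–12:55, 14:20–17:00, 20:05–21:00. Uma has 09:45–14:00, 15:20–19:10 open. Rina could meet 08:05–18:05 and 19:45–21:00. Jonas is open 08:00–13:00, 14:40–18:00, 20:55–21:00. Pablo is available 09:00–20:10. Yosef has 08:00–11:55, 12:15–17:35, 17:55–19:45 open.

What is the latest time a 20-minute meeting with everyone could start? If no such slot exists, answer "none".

Hamid ∩ Uma: 09:45-12:55, 15:20-17:00.
Hamid ∩ Uma ∩ Rina: 09:45-12:55, 15:20-17:00.
Hamid ∩ Uma ∩ Rina ∩ Jonas: 09:45-12:55, 15:20-17:00.
Hamid ∩ Uma ∩ Rina ∩ Jonas ∩ Pablo: 09:45-12:55, 15:20-17:00.
Hamid ∩ Uma ∩ Rina ∩ Jonas ∩ Pablo ∩ Yosef: 09:45-11:55, 12:15-12:55, 15:20-17:00.
Those are the intersection windows.
The last common window of at least 20 minutes is 15:20-17:00; a 20-minute meeting can start as late as 16:40 and still end by 17:00.

16:40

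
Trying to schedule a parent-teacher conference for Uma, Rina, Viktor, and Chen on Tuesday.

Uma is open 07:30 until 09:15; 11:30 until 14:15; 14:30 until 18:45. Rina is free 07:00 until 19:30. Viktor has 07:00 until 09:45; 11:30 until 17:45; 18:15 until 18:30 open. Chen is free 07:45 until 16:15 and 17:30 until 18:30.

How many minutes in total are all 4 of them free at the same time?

Uma ∩ Rina: 07:30-09:15, 11:30-14:15, 14:30-18:45.
Uma ∩ Rina ∩ Viktor: 07:30-09:15, 11:30-14:15, 14:30-17:45, 18:15-18:30.
Uma ∩ Rina ∩ Viktor ∩ Chen: 07:45-09:15, 11:30-14:15, 14:30-16:15, 17:30-17:45, 18:15-18:30.
Summing the common windows: 90 + 165 + 105 + 15 + 15 = 390 minutes.

390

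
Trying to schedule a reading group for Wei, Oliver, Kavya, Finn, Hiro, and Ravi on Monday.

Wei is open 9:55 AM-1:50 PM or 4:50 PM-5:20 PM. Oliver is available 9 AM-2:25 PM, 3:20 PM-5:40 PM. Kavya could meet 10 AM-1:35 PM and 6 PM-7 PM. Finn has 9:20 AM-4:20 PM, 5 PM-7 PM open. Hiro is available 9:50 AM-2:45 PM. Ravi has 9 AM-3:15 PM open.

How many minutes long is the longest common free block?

215

Wei ∩ Oliver: 09:55-13:50, 16:50-17:20.
Wei ∩ Oliver ∩ Kavya: 10:00-13:35.
Wei ∩ Oliver ∩ Kavya ∩ Finn: 10:00-13:35.
Wei ∩ Oliver ∩ Kavya ∩ Finn ∩ Hiro: 10:00-13:35.
Wei ∩ Oliver ∩ Kavya ∩ Finn ∩ Hiro ∩ Ravi: 10:00-13:35.
The longest is 10:00-13:35 at 215 minutes.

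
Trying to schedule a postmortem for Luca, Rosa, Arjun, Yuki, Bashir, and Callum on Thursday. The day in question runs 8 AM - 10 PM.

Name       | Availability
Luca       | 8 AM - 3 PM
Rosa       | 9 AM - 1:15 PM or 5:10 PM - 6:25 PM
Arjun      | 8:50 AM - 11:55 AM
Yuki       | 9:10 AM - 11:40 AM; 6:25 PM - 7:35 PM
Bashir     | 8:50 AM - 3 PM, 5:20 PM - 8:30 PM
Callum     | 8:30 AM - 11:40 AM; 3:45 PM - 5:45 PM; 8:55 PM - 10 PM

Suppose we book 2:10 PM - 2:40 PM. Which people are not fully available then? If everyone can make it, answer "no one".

Arjun, Callum, Rosa, Yuki

Luca: free for 14:10-14:40. Rosa: not fully free for 14:10-14:40. Arjun: not fully free for 14:10-14:40. Yuki: not fully free for 14:10-14:40. Bashir: free for 14:10-14:40. Callum: not fully free for 14:10-14:40.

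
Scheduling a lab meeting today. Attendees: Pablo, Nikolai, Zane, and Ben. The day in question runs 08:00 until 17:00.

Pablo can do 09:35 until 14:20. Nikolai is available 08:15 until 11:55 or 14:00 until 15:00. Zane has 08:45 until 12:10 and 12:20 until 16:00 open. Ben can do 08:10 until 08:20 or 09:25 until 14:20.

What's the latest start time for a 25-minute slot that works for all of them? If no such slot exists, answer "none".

Pablo ∩ Nikolai: 09:35-11:55, 14:00-14:20.
Pablo ∩ Nikolai ∩ Zane: 09:35-11:55, 14:00-14:20.
Pablo ∩ Nikolai ∩ Zane ∩ Ben: 09:35-11:55, 14:00-14:20.
So the common availability across everyone is 09:35-11:55, 14:00-14:20.
The last common window of at least 25 minutes is 09:35-11:55; a 25-minute meeting can start as late as 11:30 and still end by 11:55.

11:30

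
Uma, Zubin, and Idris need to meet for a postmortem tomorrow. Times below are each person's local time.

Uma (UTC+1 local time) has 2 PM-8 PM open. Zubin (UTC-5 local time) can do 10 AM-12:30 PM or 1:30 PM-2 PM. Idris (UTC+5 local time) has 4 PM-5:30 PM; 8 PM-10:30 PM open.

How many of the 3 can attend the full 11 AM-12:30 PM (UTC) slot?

1

Uma in UTC: 13:00-19:00 (subtract 1h to convert from UTC+1).
Zubin in UTC: 15:00-17:30, 18:30-19:00 (add 5h to convert from UTC-5).
Idris in UTC: 11:00-12:30, 15:00-17:30 (subtract 5h to convert from UTC+5).
Idris can make the full 11:00-12:30 slot — that's 1.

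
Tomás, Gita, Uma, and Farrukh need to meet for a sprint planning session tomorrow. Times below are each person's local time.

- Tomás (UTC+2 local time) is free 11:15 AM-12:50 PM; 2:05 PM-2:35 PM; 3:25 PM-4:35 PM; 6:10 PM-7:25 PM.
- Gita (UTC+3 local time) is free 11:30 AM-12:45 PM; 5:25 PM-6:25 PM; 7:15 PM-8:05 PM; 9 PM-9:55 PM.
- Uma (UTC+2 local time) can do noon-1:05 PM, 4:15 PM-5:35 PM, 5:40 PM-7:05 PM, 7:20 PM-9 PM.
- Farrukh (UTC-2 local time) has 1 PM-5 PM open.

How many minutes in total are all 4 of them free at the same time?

Tomás in UTC: 09:15-10:50, 12:05-12:35, 13:25-14:35, 16:10-17:25 (subtract 2h to convert from UTC+2).
Gita in UTC: 08:30-09:45, 14:25-15:25, 16:15-17:05, 18:00-18:55 (subtract 3h to convert from UTC+3).
Uma in UTC: 10:00-11:05, 14:15-15:35, 15:40-17:05, 17:20-19:00 (subtract 2h to convert from UTC+2).
Farrukh in UTC: 15:00-19:00 (add 2h to convert from UTC-2).
Tomás ∩ Gita: 09:15-09:45, 14:25-14:35, 16:15-17:05.
Tomás ∩ Gita ∩ Uma: 14:25-14:35, 16:15-17:05.
Tomás ∩ Gita ∩ Uma ∩ Farrukh: 16:15-17:05.
That's a single block of 50 minutes.

50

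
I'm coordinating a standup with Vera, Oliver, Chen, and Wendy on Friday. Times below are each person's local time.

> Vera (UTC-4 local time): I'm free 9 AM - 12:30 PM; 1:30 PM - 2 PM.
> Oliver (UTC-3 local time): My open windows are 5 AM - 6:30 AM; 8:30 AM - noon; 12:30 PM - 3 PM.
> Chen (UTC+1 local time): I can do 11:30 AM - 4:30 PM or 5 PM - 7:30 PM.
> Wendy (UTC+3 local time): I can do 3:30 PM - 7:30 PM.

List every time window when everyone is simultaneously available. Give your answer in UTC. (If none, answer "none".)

Vera in UTC: 13:00-16:30, 17:30-18:00 (add 4h to convert from UTC-4).
Oliver in UTC: 08:00-09:30, 11:30-15:00, 15:30-18:00 (add 3h to convert from UTC-3).
Chen in UTC: 10:30-15:30, 16:00-18:30 (subtract 1h to convert from UTC+1).
Wendy in UTC: 12:30-16:30 (subtract 3h to convert from UTC+3).
Vera ∩ Oliver: 13:00-15:00, 15:30-16:30, 17:30-18:00.
Vera ∩ Oliver ∩ Chen: 13:00-15:00, 16:00-16:30, 17:30-18:00.
Vera ∩ Oliver ∩ Chen ∩ Wendy: 13:00-15:00, 16:00-16:30.
Those are the intersection windows.

13:00-15:00, 16:00-16:30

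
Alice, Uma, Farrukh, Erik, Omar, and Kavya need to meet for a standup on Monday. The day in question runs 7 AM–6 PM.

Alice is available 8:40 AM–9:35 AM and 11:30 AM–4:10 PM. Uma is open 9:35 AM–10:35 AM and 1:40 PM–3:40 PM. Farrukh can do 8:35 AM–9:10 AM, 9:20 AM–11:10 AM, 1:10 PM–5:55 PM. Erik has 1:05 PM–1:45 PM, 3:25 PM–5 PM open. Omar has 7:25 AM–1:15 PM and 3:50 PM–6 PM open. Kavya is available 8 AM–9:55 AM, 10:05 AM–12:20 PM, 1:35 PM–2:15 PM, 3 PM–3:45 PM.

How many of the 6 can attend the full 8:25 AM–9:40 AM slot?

2

Omar and Kavya can make the full 08:25-09:40 slot — that's 2.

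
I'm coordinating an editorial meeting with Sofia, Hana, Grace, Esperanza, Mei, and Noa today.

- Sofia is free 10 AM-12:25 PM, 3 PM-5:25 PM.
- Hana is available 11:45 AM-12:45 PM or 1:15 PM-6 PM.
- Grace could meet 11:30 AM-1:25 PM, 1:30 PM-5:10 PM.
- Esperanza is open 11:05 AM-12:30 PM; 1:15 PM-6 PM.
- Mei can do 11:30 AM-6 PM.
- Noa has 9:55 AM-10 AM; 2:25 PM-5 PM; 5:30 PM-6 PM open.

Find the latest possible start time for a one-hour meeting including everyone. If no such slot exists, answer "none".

Sofia ∩ Hana: 11:45-12:25, 15:00-17:25.
Sofia ∩ Hana ∩ Grace: 11:45-12:25, 15:00-17:10.
Sofia ∩ Hana ∩ Grace ∩ Esperanza: 11:45-12:25, 15:00-17:10.
Sofia ∩ Hana ∩ Grace ∩ Esperanza ∩ Mei: 11:45-12:25, 15:00-17:10.
Sofia ∩ Hana ∩ Grace ∩ Esperanza ∩ Mei ∩ Noa: 15:00-17:00.
Those are the intersection windows.
The last common window of at least 60 minutes is 15:00-17:00; a 60-minute meeting can start as late as 16:00 and still end by 17:00.

16:00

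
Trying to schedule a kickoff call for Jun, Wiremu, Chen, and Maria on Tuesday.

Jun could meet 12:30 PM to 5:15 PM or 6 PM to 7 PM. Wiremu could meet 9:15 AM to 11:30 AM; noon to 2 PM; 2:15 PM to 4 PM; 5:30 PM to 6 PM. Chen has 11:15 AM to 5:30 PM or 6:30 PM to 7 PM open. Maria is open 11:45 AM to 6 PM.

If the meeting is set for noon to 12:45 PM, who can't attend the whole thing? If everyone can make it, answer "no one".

Jun: not fully free for 12:00-12:45. Wiremu: free for 12:00-12:45. Chen: free for 12:00-12:45. Maria: free for 12:00-12:45.

Jun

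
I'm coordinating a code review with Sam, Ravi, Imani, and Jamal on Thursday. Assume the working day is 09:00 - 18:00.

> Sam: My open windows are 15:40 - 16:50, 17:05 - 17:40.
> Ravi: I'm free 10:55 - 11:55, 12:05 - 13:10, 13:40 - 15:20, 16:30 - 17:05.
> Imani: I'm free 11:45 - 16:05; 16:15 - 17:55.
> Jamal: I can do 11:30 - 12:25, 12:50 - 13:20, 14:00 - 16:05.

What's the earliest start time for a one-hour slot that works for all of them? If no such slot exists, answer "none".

Sam ∩ Ravi: 16:30-16:50.
Sam ∩ Ravi ∩ Imani: 16:30-16:50.
Sam ∩ Ravi ∩ Imani ∩ Jamal: ∅.
There is no time when everyone is free.
No common window is at least 60 minutes long.

none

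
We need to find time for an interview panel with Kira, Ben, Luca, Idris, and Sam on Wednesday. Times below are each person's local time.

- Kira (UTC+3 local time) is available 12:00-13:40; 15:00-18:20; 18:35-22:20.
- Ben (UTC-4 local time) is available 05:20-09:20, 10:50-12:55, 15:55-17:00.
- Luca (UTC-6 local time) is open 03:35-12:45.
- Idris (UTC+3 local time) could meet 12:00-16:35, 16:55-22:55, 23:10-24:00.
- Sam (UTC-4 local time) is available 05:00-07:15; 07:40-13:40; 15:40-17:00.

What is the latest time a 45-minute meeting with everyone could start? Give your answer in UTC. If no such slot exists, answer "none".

16:10

Kira in UTC: 09:00-10:40, 12:00-15:20, 15:35-19:20 (subtract 3h to convert from UTC+3).
Ben in UTC: 09:20-13:20, 14:50-16:55, 19:55-21:00 (add 4h to convert from UTC-4).
Luca in UTC: 09:35-18:45 (add 6h to convert from UTC-6).
Idris in UTC: 09:00-13:35, 13:55-19:55, 20:10-21:00 (subtract 3h to convert from UTC+3).
Sam in UTC: 09:00-11:15, 11:40-17:40, 19:40-21:00 (add 4h to convert from UTC-4).
Kira ∩ Ben: 09:20-10:40, 12:00-13:20, 14:50-15:20, 15:35-16:55.
Kira ∩ Ben ∩ Luca: 09:35-10:40, 12:00-13:20, 14:50-15:20, 15:35-16:55.
Kira ∩ Ben ∩ Luca ∩ Idris: 09:35-10:40, 12:00-13:20, 14:50-15:20, 15:35-16:55.
Kira ∩ Ben ∩ Luca ∩ Idris ∩ Sam: 09:35-10:40, 12:00-13:20, 14:50-15:20, 15:35-16:55.
So the common availability across everyone is 09:35-10:40, 12:00-13:20, 14:50-15:20, 15:35-16:55.
The last common window of at least 45 minutes is 15:35-16:55; a 45-minute meeting can start as late as 16:10 and still end by 16:55.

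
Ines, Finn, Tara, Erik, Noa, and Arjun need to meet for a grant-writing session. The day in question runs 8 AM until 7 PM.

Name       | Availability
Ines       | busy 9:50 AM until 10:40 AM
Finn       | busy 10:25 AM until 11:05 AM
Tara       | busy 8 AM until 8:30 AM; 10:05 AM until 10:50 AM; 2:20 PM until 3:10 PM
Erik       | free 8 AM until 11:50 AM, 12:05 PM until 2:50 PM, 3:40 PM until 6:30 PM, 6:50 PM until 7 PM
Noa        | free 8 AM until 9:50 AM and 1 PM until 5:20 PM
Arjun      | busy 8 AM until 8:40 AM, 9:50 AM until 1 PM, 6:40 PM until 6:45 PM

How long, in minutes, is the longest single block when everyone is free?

100

Ines free: 08:00-09:50, 10:40-19:00 (invert busy blocks within the working day).
Finn free: 08:00-10:25, 11:05-19:00 (invert busy blocks within the working day).
Tara free: 08:30-10:05, 10:50-14:20, 15:10-19:00 (invert busy blocks within the working day).
Erik free: 08:00-11:50, 12:05-14:50, 15:40-18:30, 18:50-19:00.
Noa free: 08:00-09:50, 13:00-17:20.
Arjun free: 08:40-09:50, 13:00-18:40, 18:45-19:00 (invert busy blocks within the working day).
Ines ∩ Finn: 08:00-09:50, 11:05-19:00.
Ines ∩ Finn ∩ Tara: 08:30-09:50, 11:05-14:20, 15:10-19:00.
Ines ∩ Finn ∩ Tara ∩ Erik: 08:30-09:50, 11:05-11:50, 12:05-14:20, 15:40-18:30, 18:50-19:00.
Ines ∩ Finn ∩ Tara ∩ Erik ∩ Noa: 08:30-09:50, 13:00-14:20, 15:40-17:20.
Ines ∩ Finn ∩ Tara ∩ Erik ∩ Noa ∩ Arjun: 08:40-09:50, 13:00-14:20, 15:40-17:20.
The longest is 15:40-17:20 at 100 minutes.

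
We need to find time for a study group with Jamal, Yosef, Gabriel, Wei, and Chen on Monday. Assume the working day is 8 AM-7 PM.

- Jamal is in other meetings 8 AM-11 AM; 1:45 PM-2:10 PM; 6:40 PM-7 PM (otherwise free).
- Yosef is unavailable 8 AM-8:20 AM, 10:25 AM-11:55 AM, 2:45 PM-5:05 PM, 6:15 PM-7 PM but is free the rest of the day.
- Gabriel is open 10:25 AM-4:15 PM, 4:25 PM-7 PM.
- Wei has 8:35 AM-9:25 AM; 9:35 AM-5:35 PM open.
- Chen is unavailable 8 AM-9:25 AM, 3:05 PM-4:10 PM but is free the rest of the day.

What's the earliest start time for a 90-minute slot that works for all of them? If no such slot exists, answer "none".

11:55

Jamal free: 11:00-13:45, 14:10-18:40 (invert busy blocks within the working day).
Yosef free: 08:20-10:25, 11:55-14:45, 17:05-18:15 (invert busy blocks within the working day).
Gabriel free: 10:25-16:15, 16:25-19:00.
Wei free: 08:35-09:25, 09:35-17:35.
Chen free: 09:25-15:05, 16:10-19:00 (invert busy blocks within the working day).
Jamal ∩ Yosef: 11:55-13:45, 14:10-14:45, 17:05-18:15.
Jamal ∩ Yosef ∩ Gabriel: 11:55-13:45, 14:10-14:45, 17:05-18:15.
Jamal ∩ Yosef ∩ Gabriel ∩ Wei: 11:55-13:45, 14:10-14:45, 17:05-17:35.
Jamal ∩ Yosef ∩ Gabriel ∩ Wei ∩ Chen: 11:55-13:45, 14:10-14:45, 17:05-17:35.
Those are the intersection windows.
The first common window of at least 90 minutes is 11:55-13:45, so the earliest start is 11:55.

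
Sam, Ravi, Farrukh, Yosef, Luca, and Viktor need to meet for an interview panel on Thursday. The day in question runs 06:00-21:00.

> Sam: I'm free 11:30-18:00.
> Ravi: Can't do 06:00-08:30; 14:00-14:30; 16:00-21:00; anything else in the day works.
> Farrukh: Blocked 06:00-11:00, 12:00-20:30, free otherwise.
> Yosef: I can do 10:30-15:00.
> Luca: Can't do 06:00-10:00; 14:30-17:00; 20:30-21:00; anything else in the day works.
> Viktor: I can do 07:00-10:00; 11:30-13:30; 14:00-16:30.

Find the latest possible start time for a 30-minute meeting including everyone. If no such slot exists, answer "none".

11:30

Sam free: 11:30-18:00.
Ravi free: 08:30-14:00, 14:30-16:00 (invert busy blocks within the working day).
Farrukh free: 11:00-12:00, 20:30-21:00 (invert busy blocks within the working day).
Yosef free: 10:30-15:00.
Luca free: 10:00-14:30, 17:00-20:30 (invert busy blocks within the working day).
Viktor free: 07:00-10:00, 11:30-13:30, 14:00-16:30.
Sam ∩ Ravi: 11:30-14:00, 14:30-16:00.
Sam ∩ Ravi ∩ Farrukh: 11:30-12:00.
Sam ∩ Ravi ∩ Farrukh ∩ Yosef: 11:30-12:00.
Sam ∩ Ravi ∩ Farrukh ∩ Yosef ∩ Luca: 11:30-12:00.
Sam ∩ Ravi ∩ Farrukh ∩ Yosef ∩ Luca ∩ Viktor: 11:30-12:00.
Those are the intersection windows.
The last common window of at least 30 minutes is 11:30-12:00; a 30-minute meeting can start as late as 11:30 and still end by 12:00.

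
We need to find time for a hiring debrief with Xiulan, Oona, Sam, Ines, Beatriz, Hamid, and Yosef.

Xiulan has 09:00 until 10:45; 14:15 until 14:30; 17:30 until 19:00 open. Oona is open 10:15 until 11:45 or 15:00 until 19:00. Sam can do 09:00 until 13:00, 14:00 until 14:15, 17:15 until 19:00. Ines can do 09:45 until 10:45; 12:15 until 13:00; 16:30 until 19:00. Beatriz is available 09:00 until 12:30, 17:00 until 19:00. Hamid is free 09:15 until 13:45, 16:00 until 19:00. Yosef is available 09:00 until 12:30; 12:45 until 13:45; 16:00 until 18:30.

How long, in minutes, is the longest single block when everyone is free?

60

Xiulan ∩ Oona: 10:15-10:45, 17:30-19:00.
Xiulan ∩ Oona ∩ Sam: 10:15-10:45, 17:30-19:00.
Xiulan ∩ Oona ∩ Sam ∩ Ines: 10:15-10:45, 17:30-19:00.
Xiulan ∩ Oona ∩ Sam ∩ Ines ∩ Beatriz: 10:15-10:45, 17:30-19:00.
Xiulan ∩ Oona ∩ Sam ∩ Ines ∩ Beatriz ∩ Hamid: 10:15-10:45, 17:30-19:00.
Xiulan ∩ Oona ∩ Sam ∩ Ines ∩ Beatriz ∩ Hamid ∩ Yosef: 10:15-10:45, 17:30-18:30.
Those are the intersection windows.
The longest is 17:30-18:30 at 60 minutes.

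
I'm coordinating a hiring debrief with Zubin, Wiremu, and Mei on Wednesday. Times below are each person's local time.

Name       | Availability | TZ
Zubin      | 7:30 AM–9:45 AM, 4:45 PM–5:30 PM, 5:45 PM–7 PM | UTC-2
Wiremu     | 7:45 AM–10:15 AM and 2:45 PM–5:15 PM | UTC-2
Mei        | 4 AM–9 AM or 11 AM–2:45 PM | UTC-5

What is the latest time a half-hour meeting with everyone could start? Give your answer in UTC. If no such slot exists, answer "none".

Zubin in UTC: 09:30-11:45, 18:45-19:30, 19:45-21:00 (add 2h to convert from UTC-2).
Wiremu in UTC: 09:45-12:15, 16:45-19:15 (add 2h to convert from UTC-2).
Mei in UTC: 09:00-14:00, 16:00-19:45 (add 5h to convert from UTC-5).
Zubin ∩ Wiremu: 09:45-11:45, 18:45-19:15.
Zubin ∩ Wiremu ∩ Mei: 09:45-11:45, 18:45-19:15.
Those are the intersection windows.
The last common window of at least 30 minutes is 18:45-19:15; a 30-minute meeting can start as late as 18:45 and still end by 19:15.

18:45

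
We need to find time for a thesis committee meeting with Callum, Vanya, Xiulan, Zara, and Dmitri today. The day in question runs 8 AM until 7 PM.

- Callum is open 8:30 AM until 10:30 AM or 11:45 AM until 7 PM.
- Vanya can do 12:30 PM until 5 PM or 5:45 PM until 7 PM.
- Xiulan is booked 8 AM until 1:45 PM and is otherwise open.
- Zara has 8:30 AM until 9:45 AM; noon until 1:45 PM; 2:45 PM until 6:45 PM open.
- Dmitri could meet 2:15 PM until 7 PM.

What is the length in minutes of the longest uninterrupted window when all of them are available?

Callum free: 08:30-10:30, 11:45-19:00.
Vanya free: 12:30-17:00, 17:45-19:00.
Xiulan free: 13:45-19:00 (invert busy blocks within the working day).
Zara free: 08:30-09:45, 12:00-13:45, 14:45-18:45.
Dmitri free: 14:15-19:00.
Callum ∩ Vanya: 12:30-17:00, 17:45-19:00.
Callum ∩ Vanya ∩ Xiulan: 13:45-17:00, 17:45-19:00.
Callum ∩ Vanya ∩ Xiulan ∩ Zara: 14:45-17:00, 17:45-18:45.
Callum ∩ Vanya ∩ Xiulan ∩ Zara ∩ Dmitri: 14:45-17:00, 17:45-18:45.
Those are the intersection windows.
The longest is 14:45-17:00 at 135 minutes.

135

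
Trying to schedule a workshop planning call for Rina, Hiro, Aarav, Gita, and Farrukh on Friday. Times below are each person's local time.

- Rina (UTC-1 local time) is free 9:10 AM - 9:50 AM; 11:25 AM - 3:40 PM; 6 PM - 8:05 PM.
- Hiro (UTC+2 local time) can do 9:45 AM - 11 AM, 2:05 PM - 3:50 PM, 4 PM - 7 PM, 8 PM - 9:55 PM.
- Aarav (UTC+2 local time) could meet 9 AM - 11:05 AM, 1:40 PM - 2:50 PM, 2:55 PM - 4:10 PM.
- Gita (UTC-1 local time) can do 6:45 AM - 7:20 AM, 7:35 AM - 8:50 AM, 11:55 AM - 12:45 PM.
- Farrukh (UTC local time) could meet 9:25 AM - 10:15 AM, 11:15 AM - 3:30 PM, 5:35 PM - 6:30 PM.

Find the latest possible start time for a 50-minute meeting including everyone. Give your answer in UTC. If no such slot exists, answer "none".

12:55

Rina in UTC: 10:10-10:50, 12:25-16:40, 19:00-21:05 (add 1h to convert from UTC-1).
Hiro in UTC: 07:45-09:00, 12:05-13:50, 14:00-17:00, 18:00-19:55 (subtract 2h to convert from UTC+2).
Aarav in UTC: 07:00-09:05, 11:40-12:50, 12:55-14:10 (subtract 2h to convert from UTC+2).
Gita in UTC: 07:45-08:20, 08:35-09:50, 12:55-13:45 (add 1h to convert from UTC-1).
Farrukh in UTC: 09:25-10:15, 11:15-15:30, 17:35-18:30.
Rina ∩ Hiro: 12:25-13:50, 14:00-16:40, 19:00-19:55.
Rina ∩ Hiro ∩ Aarav: 12:25-12:50, 12:55-13:50, 14:00-14:10.
Rina ∩ Hiro ∩ Aarav ∩ Gita: 12:55-13:45.
Rina ∩ Hiro ∩ Aarav ∩ Gita ∩ Farrukh: 12:55-13:45.
The last common window of at least 50 minutes is 12:55-13:45; a 50-minute meeting can start as late as 12:55 and still end by 13:45.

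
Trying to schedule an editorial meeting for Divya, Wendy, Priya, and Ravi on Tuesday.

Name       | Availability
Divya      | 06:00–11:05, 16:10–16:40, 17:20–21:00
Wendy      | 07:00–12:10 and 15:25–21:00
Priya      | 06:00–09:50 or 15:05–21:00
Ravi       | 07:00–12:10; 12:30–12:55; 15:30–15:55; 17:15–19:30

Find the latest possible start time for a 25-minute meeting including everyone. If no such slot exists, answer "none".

Divya ∩ Wendy: 07:00-11:05, 16:10-16:40, 17:20-21:00.
Divya ∩ Wendy ∩ Priya: 07:00-09:50, 16:10-16:40, 17:20-21:00.
Divya ∩ Wendy ∩ Priya ∩ Ravi: 07:00-09:50, 17:20-19:30.
The last common window of at least 25 minutes is 17:20-19:30; a 25-minute meeting can start as late as 19:05 and still end by 19:30.

19:05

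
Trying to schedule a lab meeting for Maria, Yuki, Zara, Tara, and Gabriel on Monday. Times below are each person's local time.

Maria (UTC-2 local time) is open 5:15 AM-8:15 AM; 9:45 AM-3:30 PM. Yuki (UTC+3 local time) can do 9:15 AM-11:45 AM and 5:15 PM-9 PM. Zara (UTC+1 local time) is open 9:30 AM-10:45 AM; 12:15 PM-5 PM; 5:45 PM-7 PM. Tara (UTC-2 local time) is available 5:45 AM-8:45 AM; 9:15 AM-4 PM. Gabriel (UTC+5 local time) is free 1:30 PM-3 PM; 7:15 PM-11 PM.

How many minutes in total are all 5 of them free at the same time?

Maria in UTC: 07:15-10:15, 11:45-17:30 (add 2h to convert from UTC-2).
Yuki in UTC: 06:15-08:45, 14:15-18:00 (subtract 3h to convert from UTC+3).
Zara in UTC: 08:30-09:45, 11:15-16:00, 16:45-18:00 (subtract 1h to convert from UTC+1).
Tara in UTC: 07:45-10:45, 11:15-18:00 (add 2h to convert from UTC-2).
Gabriel in UTC: 08:30-10:00, 14:15-18:00 (subtract 5h to convert from UTC+5).
Maria ∩ Yuki: 07:15-08:45, 14:15-17:30.
Maria ∩ Yuki ∩ Zara: 08:30-08:45, 14:15-16:00, 16:45-17:30.
Maria ∩ Yuki ∩ Zara ∩ Tara: 08:30-08:45, 14:15-16:00, 16:45-17:30.
Maria ∩ Yuki ∩ Zara ∩ Tara ∩ Gabriel: 08:30-08:45, 14:15-16:00, 16:45-17:30.
Summing the common windows: 15 + 105 + 45 = 165 minutes.

165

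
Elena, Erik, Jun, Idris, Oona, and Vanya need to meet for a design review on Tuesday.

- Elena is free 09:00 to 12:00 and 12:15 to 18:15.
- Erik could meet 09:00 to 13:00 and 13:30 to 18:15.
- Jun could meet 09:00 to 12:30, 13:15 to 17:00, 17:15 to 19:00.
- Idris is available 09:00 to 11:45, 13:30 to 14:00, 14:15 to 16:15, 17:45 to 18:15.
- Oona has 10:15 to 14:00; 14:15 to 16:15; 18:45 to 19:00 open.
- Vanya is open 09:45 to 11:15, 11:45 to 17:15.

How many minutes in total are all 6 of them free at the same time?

210

Elena ∩ Erik: 09:00-12:00, 12:15-13:00, 13:30-18:15.
Elena ∩ Erik ∩ Jun: 09:00-12:00, 12:15-12:30, 13:30-17:00, 17:15-18:15.
Elena ∩ Erik ∩ Jun ∩ Idris: 09:00-11:45, 13:30-14:00, 14:15-16:15, 17:45-18:15.
Elena ∩ Erik ∩ Jun ∩ Idris ∩ Oona: 10:15-11:45, 13:30-14:00, 14:15-16:15.
Elena ∩ Erik ∩ Jun ∩ Idris ∩ Oona ∩ Vanya: 10:15-11:15, 13:30-14:00, 14:15-16:15.
Those are the intersection windows.
Summing the common windows: 60 + 30 + 120 = 210 minutes.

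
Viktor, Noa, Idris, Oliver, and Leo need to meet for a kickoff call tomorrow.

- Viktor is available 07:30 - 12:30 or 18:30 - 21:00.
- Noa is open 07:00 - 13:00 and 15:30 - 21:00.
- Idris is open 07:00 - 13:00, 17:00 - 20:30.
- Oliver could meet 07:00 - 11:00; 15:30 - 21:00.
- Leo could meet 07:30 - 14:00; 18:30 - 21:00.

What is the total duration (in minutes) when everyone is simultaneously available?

330

Viktor ∩ Noa: 07:30-12:30, 18:30-21:00.
Viktor ∩ Noa ∩ Idris: 07:30-12:30, 18:30-20:30.
Viktor ∩ Noa ∩ Idris ∩ Oliver: 07:30-11:00, 18:30-20:30.
Viktor ∩ Noa ∩ Idris ∩ Oliver ∩ Leo: 07:30-11:00, 18:30-20:30.
Summing the common windows: 210 + 120 = 330 minutes.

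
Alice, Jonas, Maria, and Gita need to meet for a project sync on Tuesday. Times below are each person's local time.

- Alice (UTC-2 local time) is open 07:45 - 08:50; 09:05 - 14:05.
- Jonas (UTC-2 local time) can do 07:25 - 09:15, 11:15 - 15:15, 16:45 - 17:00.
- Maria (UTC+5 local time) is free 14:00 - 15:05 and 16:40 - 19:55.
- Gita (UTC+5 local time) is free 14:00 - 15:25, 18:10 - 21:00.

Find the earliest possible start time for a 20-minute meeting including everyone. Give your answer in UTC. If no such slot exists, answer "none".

Alice in UTC: 09:45-10:50, 11:05-16:05 (add 2h to convert from UTC-2).
Jonas in UTC: 09:25-11:15, 13:15-17:15, 18:45-19:00 (add 2h to convert from UTC-2).
Maria in UTC: 09:00-10:05, 11:40-14:55 (subtract 5h to convert from UTC+5).
Gita in UTC: 09:00-10:25, 13:10-16:00 (subtract 5h to convert from UTC+5).
Alice ∩ Jonas: 09:45-10:50, 11:05-11:15, 13:15-16:05.
Alice ∩ Jonas ∩ Maria: 09:45-10:05, 13:15-14:55.
Alice ∩ Jonas ∩ Maria ∩ Gita: 09:45-10:05, 13:15-14:55.
The first common window of at least 20 minutes is 09:45-10:05, so the earliest start is 09:45.

09:45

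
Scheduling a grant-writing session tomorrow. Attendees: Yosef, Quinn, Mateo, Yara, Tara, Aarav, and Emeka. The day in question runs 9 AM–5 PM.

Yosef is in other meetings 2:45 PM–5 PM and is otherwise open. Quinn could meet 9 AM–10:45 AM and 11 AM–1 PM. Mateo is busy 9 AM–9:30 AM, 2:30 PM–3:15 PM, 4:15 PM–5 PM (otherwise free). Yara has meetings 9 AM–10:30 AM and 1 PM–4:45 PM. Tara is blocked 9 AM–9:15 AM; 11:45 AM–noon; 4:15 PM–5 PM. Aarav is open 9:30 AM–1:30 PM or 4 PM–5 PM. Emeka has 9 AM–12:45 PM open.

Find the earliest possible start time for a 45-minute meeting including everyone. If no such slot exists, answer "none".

Yosef free: 09:00-14:45 (invert busy blocks within the working day).
Quinn free: 09:00-10:45, 11:00-13:00.
Mateo free: 09:30-14:30, 15:15-16:15 (invert busy blocks within the working day).
Yara free: 10:30-13:00, 16:45-17:00 (invert busy blocks within the working day).
Tara free: 09:15-11:45, 12:00-16:15 (invert busy blocks within the working day).
Aarav free: 09:30-13:30, 16:00-17:00.
Emeka free: 09:00-12:45.
Yosef ∩ Quinn: 09:00-10:45, 11:00-13:00.
Yosef ∩ Quinn ∩ Mateo: 09:30-10:45, 11:00-13:00.
Yosef ∩ Quinn ∩ Mateo ∩ Yara: 10:30-10:45, 11:00-13:00.
Yosef ∩ Quinn ∩ Mateo ∩ Yara ∩ Tara: 10:30-10:45, 11:00-11:45, 12:00-13:00.
Yosef ∩ Quinn ∩ Mateo ∩ Yara ∩ Tara ∩ Aarav: 10:30-10:45, 11:00-11:45, 12:00-13:00.
Yosef ∩ Quinn ∩ Mateo ∩ Yara ∩ Tara ∩ Aarav ∩ Emeka: 10:30-10:45, 11:00-11:45, 12:00-12:45.
Those are the intersection windows.
The first common window of at least 45 minutes is 11:00-11:45, so the earliest start is 11:00.

11:00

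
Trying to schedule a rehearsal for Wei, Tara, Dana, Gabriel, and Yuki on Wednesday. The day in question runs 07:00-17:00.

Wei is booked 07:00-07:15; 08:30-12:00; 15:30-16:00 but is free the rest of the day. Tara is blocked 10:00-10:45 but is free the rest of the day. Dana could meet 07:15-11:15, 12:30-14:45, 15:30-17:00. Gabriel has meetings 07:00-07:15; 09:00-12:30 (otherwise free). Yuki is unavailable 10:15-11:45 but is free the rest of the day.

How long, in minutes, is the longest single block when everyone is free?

135

Wei free: 07:15-08:30, 12:00-15:30, 16:00-17:00 (invert busy blocks within the working day).
Tara free: 07:00-10:00, 10:45-17:00 (invert busy blocks within the working day).
Dana free: 07:15-11:15, 12:30-14:45, 15:30-17:00.
Gabriel free: 07:15-09:00, 12:30-17:00 (invert busy blocks within the working day).
Yuki free: 07:00-10:15, 11:45-17:00 (invert busy blocks within the working day).
Wei ∩ Tara: 07:15-08:30, 12:00-15:30, 16:00-17:00.
Wei ∩ Tara ∩ Dana: 07:15-08:30, 12:30-14:45, 16:00-17:00.
Wei ∩ Tara ∩ Dana ∩ Gabriel: 07:15-08:30, 12:30-14:45, 16:00-17:00.
Wei ∩ Tara ∩ Dana ∩ Gabriel ∩ Yuki: 07:15-08:30, 12:30-14:45, 16:00-17:00.
The longest is 12:30-14:45 at 135 minutes.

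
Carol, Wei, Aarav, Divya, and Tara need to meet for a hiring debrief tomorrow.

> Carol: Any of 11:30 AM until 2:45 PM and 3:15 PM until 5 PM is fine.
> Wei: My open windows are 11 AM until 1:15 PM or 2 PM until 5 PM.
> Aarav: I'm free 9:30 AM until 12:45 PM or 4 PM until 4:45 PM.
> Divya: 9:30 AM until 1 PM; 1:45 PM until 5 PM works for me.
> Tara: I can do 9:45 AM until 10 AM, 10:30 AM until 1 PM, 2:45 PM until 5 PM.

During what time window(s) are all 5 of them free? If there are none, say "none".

11:30-12:45, 16:00-16:45

Carol ∩ Wei: 11:30-13:15, 14:00-14:45, 15:15-17:00.
Carol ∩ Wei ∩ Aarav: 11:30-12:45, 16:00-16:45.
Carol ∩ Wei ∩ Aarav ∩ Divya: 11:30-12:45, 16:00-16:45.
Carol ∩ Wei ∩ Aarav ∩ Divya ∩ Tara: 11:30-12:45, 16:00-16:45.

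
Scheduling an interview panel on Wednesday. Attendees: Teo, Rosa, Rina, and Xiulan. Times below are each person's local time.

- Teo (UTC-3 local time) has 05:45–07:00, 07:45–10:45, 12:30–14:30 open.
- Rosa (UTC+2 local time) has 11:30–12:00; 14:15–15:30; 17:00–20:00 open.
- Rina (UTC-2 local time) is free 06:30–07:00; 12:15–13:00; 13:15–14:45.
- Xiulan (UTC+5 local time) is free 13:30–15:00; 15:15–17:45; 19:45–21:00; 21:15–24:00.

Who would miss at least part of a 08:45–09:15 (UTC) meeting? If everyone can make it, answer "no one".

Rina, Rosa

Teo in UTC: 08:45-10:00, 10:45-13:45, 15:30-17:30 (add 3h to convert from UTC-3).
Rosa in UTC: 09:30-10:00, 12:15-13:30, 15:00-18:00 (subtract 2h to convert from UTC+2).
Rina in UTC: 08:30-09:00, 14:15-15:00, 15:15-16:45 (add 2h to convert from UTC-2).
Xiulan in UTC: 08:30-10:00, 10:15-12:45, 14:45-16:00, 16:15-19:00 (subtract 5h to convert from UTC+5).
Teo: free for 08:45-09:15. Rosa: not fully free for 08:45-09:15. Rina: not fully free for 08:45-09:15. Xiulan: free for 08:45-09:15.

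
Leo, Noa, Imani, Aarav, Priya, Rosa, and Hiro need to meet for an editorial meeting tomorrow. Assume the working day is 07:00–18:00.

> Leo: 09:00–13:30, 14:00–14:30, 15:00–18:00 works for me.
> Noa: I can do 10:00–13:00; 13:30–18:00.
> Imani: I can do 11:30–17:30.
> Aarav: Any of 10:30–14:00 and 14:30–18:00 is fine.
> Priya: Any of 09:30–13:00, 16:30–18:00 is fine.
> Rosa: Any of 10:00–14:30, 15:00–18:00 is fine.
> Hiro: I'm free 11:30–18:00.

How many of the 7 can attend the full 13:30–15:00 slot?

Noa, Imani, and Hiro can make the full 13:30-15:00 slot — that's 3.

3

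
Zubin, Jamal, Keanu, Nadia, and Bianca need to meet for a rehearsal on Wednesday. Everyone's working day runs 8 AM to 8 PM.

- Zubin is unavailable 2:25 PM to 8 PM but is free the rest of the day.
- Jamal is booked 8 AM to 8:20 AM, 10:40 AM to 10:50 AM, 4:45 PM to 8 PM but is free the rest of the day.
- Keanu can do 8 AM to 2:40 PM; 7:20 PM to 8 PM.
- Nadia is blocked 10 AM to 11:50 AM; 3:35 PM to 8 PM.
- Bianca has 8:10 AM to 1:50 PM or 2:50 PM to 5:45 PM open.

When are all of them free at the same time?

08:20-10:00, 11:50-13:50

Zubin free: 08:00-14:25 (invert busy blocks within the working day).
Jamal free: 08:20-10:40, 10:50-16:45 (invert busy blocks within the working day).
Keanu free: 08:00-14:40, 19:20-20:00.
Nadia free: 08:00-10:00, 11:50-15:35 (invert busy blocks within the working day).
Bianca free: 08:10-13:50, 14:50-17:45.
Zubin ∩ Jamal: 08:20-10:40, 10:50-14:25.
Zubin ∩ Jamal ∩ Keanu: 08:20-10:40, 10:50-14:25.
Zubin ∩ Jamal ∩ Keanu ∩ Nadia: 08:20-10:00, 11:50-14:25.
Zubin ∩ Jamal ∩ Keanu ∩ Nadia ∩ Bianca: 08:20-10:00, 11:50-13:50.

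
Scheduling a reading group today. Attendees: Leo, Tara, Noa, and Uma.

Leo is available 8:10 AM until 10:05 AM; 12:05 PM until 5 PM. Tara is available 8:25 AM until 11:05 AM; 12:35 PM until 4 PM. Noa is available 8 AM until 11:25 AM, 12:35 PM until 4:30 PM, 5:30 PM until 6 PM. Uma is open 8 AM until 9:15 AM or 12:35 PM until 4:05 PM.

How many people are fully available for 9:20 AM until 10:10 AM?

Tara and Noa can make the full 09:20-10:10 slot — that's 2.

2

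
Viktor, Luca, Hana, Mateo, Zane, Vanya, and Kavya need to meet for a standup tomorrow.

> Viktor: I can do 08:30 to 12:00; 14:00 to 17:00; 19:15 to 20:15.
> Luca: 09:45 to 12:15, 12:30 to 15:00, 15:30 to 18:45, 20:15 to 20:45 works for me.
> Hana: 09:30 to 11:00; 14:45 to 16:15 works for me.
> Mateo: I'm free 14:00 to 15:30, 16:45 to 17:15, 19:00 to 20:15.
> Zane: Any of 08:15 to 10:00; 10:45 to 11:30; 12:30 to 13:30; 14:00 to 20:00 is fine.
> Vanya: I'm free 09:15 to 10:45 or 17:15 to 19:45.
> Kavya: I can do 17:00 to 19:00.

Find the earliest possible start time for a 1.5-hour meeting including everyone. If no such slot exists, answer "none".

Viktor ∩ Luca: 09:45-12:00, 14:00-15:00, 15:30-17:00.
Viktor ∩ Luca ∩ Hana: 09:45-11:00, 14:45-15:00, 15:30-16:15.
Viktor ∩ Luca ∩ Hana ∩ Mateo: 14:45-15:00.
Viktor ∩ Luca ∩ Hana ∩ Mateo ∩ Zane: 14:45-15:00.
Viktor ∩ Luca ∩ Hana ∩ Mateo ∩ Zane ∩ Vanya: ∅.
Viktor ∩ Luca ∩ Hana ∩ Mateo ∩ Zane ∩ Vanya ∩ Kavya: ∅.
There is no time when everyone is free.
No common window is at least 90 minutes long.

none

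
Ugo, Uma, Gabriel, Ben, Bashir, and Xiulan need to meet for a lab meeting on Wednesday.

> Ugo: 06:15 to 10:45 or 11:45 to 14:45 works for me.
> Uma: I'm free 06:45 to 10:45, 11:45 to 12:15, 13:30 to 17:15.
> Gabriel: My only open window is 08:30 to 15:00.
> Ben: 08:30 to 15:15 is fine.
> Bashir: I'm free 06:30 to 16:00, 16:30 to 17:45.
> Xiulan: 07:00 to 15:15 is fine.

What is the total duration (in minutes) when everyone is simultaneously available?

Ugo ∩ Uma: 06:45-10:45, 11:45-12:15, 13:30-14:45.
Ugo ∩ Uma ∩ Gabriel: 08:30-10:45, 11:45-12:15, 13:30-14:45.
Ugo ∩ Uma ∩ Gabriel ∩ Ben: 08:30-10:45, 11:45-12:15, 13:30-14:45.
Ugo ∩ Uma ∩ Gabriel ∩ Ben ∩ Bashir: 08:30-10:45, 11:45-12:15, 13:30-14:45.
Ugo ∩ Uma ∩ Gabriel ∩ Ben ∩ Bashir ∩ Xiulan: 08:30-10:45, 11:45-12:15, 13:30-14:45.
Summing the common windows: 135 + 30 + 75 = 240 minutes.

240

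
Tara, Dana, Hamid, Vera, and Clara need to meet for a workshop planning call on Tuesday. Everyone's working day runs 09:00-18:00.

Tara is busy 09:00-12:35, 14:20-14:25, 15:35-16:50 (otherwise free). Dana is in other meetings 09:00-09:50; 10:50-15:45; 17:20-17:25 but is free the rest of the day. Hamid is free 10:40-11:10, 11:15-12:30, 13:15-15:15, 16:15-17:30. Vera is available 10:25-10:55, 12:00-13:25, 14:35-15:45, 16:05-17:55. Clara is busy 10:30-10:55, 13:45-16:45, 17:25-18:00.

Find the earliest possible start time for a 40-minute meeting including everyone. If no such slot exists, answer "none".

Tara free: 12:35-14:20, 14:25-15:35, 16:50-18:00 (invert busy blocks within the working day).
Dana free: 09:50-10:50, 15:45-17:20, 17:25-18:00 (invert busy blocks within the working day).
Hamid free: 10:40-11:10, 11:15-12:30, 13:15-15:15, 16:15-17:30.
Vera free: 10:25-10:55, 12:00-13:25, 14:35-15:45, 16:05-17:55.
Clara free: 09:00-10:30, 10:55-13:45, 16:45-17:25 (invert busy blocks within the working day).
Tara ∩ Dana: 16:50-17:20, 17:25-18:00.
Tara ∩ Dana ∩ Hamid: 16:50-17:20, 17:25-17:30.
Tara ∩ Dana ∩ Hamid ∩ Vera: 16:50-17:20, 17:25-17:30.
Tara ∩ Dana ∩ Hamid ∩ Vera ∩ Clara: 16:50-17:20.
No common window is at least 40 minutes long.

none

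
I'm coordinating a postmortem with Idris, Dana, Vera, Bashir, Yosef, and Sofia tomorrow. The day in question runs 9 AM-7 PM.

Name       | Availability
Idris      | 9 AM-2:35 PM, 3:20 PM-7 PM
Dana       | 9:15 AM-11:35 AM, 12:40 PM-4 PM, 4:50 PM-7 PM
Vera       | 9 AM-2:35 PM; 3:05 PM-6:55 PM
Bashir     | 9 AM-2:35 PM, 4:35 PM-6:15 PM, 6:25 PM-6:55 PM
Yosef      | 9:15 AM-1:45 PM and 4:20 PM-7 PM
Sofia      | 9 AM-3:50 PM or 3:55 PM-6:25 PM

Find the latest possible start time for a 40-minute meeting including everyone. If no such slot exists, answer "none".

Idris ∩ Dana: 09:15-11:35, 12:40-14:35, 15:20-16:00, 16:50-19:00.
Idris ∩ Dana ∩ Vera: 09:15-11:35, 12:40-14:35, 15:20-16:00, 16:50-18:55.
Idris ∩ Dana ∩ Vera ∩ Bashir: 09:15-11:35, 12:40-14:35, 16:50-18:15, 18:25-18:55.
Idris ∩ Dana ∩ Vera ∩ Bashir ∩ Yosef: 09:15-11:35, 12:40-13:45, 16:50-18:15, 18:25-18:55.
Idris ∩ Dana ∩ Vera ∩ Bashir ∩ Yosef ∩ Sofia: 09:15-11:35, 12:40-13:45, 16:50-18:15.
Those are the intersection windows.
The last common window of at least 40 minutes is 16:50-18:15; a 40-minute meeting can start as late as 17:35 and still end by 18:15.

17:35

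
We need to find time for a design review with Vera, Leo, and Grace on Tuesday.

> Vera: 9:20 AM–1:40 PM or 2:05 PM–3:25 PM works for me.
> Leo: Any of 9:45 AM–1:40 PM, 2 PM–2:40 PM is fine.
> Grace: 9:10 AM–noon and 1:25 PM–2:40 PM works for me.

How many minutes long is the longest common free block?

Vera ∩ Leo: 09:45-13:40, 14:05-14:40.
Vera ∩ Leo ∩ Grace: 09:45-12:00, 13:25-13:40, 14:05-14:40.
The longest is 09:45-12:00 at 135 minutes.

135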